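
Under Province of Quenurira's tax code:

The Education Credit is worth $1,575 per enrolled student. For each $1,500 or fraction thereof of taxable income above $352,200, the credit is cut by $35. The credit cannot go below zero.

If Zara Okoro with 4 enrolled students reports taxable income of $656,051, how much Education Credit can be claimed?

Education Credit: base = 4 × $1,575 = $6,300. income exceeds $352,200 by $303,851 → 203 increments × $35 = $7,105 ≥ base, so the credit is $0.

$0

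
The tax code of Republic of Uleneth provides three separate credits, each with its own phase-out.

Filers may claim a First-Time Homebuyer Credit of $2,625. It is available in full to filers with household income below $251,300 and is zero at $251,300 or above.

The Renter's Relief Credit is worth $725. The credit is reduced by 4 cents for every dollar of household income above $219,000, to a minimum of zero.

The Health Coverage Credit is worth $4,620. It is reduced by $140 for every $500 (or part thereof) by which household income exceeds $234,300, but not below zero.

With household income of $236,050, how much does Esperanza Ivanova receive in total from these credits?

$6,728

First-Time Homebuyer Credit: $236,050 is below the $251,300 cutoff, so the full $2,625 applies.
Renter's Relief Credit: 4% of the $17,050 excess over $219,000 is $682; credit = $725 − $682 = $43.
Health Coverage Credit: income exceeds $234,300 by $1,750, which is 4 full-or-partial $500 increments; reduction = 4 × $140 = $560, leaving $4,060.
Total: $2,625 + $43 + $4,060 = $6,728.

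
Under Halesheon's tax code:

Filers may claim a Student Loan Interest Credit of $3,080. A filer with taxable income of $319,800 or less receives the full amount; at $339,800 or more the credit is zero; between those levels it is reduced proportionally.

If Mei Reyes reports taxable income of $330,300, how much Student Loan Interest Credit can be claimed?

Student Loan Interest Credit: $330,300 is $10,500 into a $20,000 phase-out range, leaving 9,500/20,000 of the credit: $3,080 × 9,500/20,000 = $1,463.

$1,463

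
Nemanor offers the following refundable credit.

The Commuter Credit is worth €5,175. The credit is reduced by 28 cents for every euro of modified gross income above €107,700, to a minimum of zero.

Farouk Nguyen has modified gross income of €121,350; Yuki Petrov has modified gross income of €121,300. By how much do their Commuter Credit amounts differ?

Farouk (€121,350): Commuter Credit: 28% of the €13,650 excess over €107,700 is €3,822; credit = €5,175 − €3,822 = €1,353.
Yuki (€121,300): Commuter Credit: 28% of the €13,600 excess over €107,700 is €3,808; credit = €5,175 − €3,808 = €1,367.
Difference: |€1,353 − €1,367| = €14.

€14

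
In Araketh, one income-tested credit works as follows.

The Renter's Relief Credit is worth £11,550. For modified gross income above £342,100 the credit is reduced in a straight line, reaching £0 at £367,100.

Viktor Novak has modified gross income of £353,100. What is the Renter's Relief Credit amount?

Renter's Relief Credit: £353,100 is £11,000 into a £25,000 phase-out range, leaving 14,000/25,000 of the credit: £11,550 × 14,000/25,000 = £6,468.

£6,468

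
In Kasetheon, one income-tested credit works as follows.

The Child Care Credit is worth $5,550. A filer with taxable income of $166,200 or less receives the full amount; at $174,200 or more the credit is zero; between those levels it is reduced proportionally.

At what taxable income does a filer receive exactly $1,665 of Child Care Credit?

$1,665 is 1,665/5,550 of the full $5,550, so 3,885/5,550 of the $8,000 range has been used: income = $166,200 + $8,000 × 3,885/5,550 = $171,800.

$171,800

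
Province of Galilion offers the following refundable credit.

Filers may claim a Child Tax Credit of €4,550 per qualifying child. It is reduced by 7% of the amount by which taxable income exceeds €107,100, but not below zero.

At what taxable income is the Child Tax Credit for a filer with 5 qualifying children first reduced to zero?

€432,100

Full credit = 5 × €4,550 = €22,750.
The credit falls by 7% of each euro above €107,100, so it reaches zero when the excess is €22,750 / 7% = €325,000: income = €107,100 + €325,000 = €432,100.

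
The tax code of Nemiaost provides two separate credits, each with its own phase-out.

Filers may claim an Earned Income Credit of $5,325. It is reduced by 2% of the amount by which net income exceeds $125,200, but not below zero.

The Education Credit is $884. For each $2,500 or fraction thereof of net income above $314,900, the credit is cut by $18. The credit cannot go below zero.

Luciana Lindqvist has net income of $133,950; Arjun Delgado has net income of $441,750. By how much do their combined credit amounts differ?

$6,034

Luciana ($133,950): Earned Income Credit: 2% of the $8,750 excess over $125,200 is $175; credit = $5,325 − $175 = $5,150. Education Credit: $133,950 is at or below the $314,900 threshold, so the full $884 applies. total $5,150 + $884 = $6,034
Arjun ($441,750): Earned Income Credit: 2% of the $316,550 excess over $125,200 is $6,331 ≥ base, so the credit is $0. Education Credit: income exceeds $314,900 by $126,850 → 51 increments × $18 = $918 ≥ base, so the credit is $0. total $0 + $0 = $0
Difference: |$6,034 − $0| = $6,034.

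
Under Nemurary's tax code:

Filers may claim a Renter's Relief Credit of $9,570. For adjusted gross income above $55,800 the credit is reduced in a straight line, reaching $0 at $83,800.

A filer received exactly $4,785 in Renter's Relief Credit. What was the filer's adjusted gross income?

$4,785 is 4,785/9,570 of the full $9,570, so 4,785/9,570 of the $28,000 range has been used: income = $55,800 + $28,000 × 4,785/9,570 = $69,800.

$69,800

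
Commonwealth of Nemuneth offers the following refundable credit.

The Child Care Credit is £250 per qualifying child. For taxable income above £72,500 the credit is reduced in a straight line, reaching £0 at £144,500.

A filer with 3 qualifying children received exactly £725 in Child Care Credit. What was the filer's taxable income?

Full credit = 3 × £250 = £750.
£725 is 725/750 of the full £750, so 25/750 of the £72,000 range has been used: income = £72,500 + £72,000 × 25/750 = £74,900.

£74,900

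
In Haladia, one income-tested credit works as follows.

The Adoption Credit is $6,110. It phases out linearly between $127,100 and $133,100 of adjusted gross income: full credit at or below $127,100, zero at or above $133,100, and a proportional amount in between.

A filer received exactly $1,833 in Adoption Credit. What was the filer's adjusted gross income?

$131,300

$1,833 is 1,833/6,110 of the full $6,110, so 4,277/6,110 of the $6,000 range has been used: income = $127,100 + $6,000 × 4,277/6,110 = $131,300.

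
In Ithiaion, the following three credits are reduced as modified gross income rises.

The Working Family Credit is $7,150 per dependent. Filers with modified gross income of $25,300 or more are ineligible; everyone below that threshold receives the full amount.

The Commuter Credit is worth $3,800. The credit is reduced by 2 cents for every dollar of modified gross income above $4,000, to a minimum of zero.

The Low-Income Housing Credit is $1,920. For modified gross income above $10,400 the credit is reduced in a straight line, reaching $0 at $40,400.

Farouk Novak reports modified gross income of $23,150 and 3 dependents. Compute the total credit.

Working Family Credit: base = 3 × $7,150 = $21,450. $23,150 is below the $25,300 cutoff, so the full $21,450 applies.
Commuter Credit: 2% of the $19,150 excess over $4,000 is $383; credit = $3,800 − $383 = $3,417.
Low-Income Housing Credit: $23,150 is $12,750 into a $30,000 phase-out range, leaving 17,250/30,000 of the credit: $1,920 × 17,250/30,000 = $1,104.
Total: $21,450 + $3,417 + $1,104 = $25,971.

$25,971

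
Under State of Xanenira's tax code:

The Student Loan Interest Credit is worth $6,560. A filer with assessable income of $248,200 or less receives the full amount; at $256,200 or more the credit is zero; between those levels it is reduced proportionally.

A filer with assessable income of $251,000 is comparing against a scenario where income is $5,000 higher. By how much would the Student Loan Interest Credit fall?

$4,100

At $251,000 — $251,000 is $2,800 into a $8,000 phase-out range, leaving 5,200/8,000 of the credit: $6,560 × 5,200/8,000 = $4,264.
At $256,000 — $256,000 is $7,800 into a $8,000 phase-out range, leaving 200/8,000 of the credit: $6,560 × 200/8,000 = $164.
Lost: $4,264 − $164 = $4,100.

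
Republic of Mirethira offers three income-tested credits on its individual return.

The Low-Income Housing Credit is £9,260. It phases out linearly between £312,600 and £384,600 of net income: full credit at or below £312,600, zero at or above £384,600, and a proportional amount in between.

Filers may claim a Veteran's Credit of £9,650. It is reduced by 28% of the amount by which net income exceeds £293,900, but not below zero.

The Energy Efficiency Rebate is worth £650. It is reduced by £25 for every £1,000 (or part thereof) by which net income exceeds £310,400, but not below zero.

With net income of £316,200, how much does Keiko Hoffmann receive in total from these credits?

£12,703

Low-Income Housing Credit: £316,200 is £3,600 into a £72,000 phase-out range, leaving 68,400/72,000 of the credit: £9,260 × 68,400/72,000 = £8,797.
Veteran's Credit: 28% of the £22,300 excess over £293,900 is £6,244; credit = £9,650 − £6,244 = £3,406.
Energy Efficiency Rebate: income exceeds £310,400 by £5,800, which is 6 full-or-partial £1,000 increments; reduction = 6 × £25 = £150, leaving £500.
Total: £8,797 + £3,406 + £500 = £12,703.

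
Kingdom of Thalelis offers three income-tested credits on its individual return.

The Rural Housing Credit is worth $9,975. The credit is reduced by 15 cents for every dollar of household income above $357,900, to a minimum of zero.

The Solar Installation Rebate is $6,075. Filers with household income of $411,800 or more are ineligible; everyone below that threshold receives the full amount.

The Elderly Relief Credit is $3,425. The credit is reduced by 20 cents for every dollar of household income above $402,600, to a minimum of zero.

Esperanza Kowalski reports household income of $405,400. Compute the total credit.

Rural Housing Credit: 15% of the $47,500 excess over $357,900 is $7,125; credit = $9,975 − $7,125 = $2,850.
Solar Installation Rebate: $405,400 is below the $411,800 cutoff, so the full $6,075 applies.
Elderly Relief Credit: 20% of the $2,800 excess over $402,600 is $560; credit = $3,425 − $560 = $2,865.
Total: $2,850 + $6,075 + $2,865 = $11,790.

$11,790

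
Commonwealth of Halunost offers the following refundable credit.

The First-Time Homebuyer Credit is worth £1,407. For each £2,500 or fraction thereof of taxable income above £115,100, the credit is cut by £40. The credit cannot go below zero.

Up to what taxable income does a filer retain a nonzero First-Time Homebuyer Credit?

£202,600

After 35 increments the reduction is 35 × £40 = £1,400, leaving £7; one more increment wipes it out. Increment 35 ends at excess 35 × £2,500 = £87,500, so the highest qualifying income is £115,100 + £87,500 = £202,600.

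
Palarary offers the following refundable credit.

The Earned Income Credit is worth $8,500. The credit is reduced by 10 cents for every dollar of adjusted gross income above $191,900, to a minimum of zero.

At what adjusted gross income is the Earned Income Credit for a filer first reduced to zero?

$276,900

The credit falls by 10% of each dollar above $191,900, so it reaches zero when the excess is $8,500 / 10% = $85,000: income = $191,900 + $85,000 = $276,900.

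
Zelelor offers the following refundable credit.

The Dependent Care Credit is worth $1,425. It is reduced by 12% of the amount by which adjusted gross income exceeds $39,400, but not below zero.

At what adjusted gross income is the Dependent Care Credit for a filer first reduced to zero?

$51,275

The credit falls by 12% of each dollar above $39,400, so it reaches zero when the excess is $1,425 / 12% = $11,875: income = $39,400 + $11,875 = $51,275.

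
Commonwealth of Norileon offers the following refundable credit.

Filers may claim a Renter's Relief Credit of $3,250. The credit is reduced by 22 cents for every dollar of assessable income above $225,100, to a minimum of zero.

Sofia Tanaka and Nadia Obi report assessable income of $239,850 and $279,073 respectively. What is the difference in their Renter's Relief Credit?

$5

Sofia ($239,850): Renter's Relief Credit: 22% of the $14,750 excess over $225,100 is $3,245; credit = $3,250 − $3,245 = $5.
Nadia ($279,073): Renter's Relief Credit: 22% of the $53,973 excess over $225,100 is $11,874.06 ≥ base, so the credit is $0.
Difference: |$5 − $0| = $5.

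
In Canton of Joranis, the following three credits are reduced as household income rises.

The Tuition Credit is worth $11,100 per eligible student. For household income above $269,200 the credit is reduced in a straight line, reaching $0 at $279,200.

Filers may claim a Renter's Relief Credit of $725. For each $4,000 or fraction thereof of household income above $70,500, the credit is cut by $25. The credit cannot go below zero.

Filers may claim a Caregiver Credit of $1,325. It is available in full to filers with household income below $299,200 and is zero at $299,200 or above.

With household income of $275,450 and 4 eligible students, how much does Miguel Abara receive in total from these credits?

Tuition Credit: base = 4 × $11,100 = $44,400. $275,450 is $6,250 into a $10,000 phase-out range, leaving 3,750/10,000 of the credit: $44,400 × 3,750/10,000 = $16,650.
Renter's Relief Credit: income exceeds $70,500 by $204,950 → 52 increments × $25 = $1,300 ≥ base, so the credit is $0.
Caregiver Credit: $275,450 is below the $299,200 cutoff, so the full $1,325 applies.
Total: $16,650 + $0 + $1,325 = $17,975.

$17,975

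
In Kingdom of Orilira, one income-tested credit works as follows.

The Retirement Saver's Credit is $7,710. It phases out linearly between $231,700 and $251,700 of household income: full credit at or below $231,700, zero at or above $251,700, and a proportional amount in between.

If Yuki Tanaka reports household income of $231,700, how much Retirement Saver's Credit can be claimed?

Retirement Saver's Credit: $231,700 is at or below the $231,700 threshold, so the full $7,710 applies.

$7,710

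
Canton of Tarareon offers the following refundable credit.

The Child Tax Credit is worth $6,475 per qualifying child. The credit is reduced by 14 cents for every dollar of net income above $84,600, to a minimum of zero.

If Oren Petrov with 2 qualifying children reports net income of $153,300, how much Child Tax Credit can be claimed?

Child Tax Credit: base = 2 × $6,475 = $12,950. 14% of the $68,700 excess over $84,600 is $9,618; credit = $12,950 − $9,618 = $3,332.

$3,332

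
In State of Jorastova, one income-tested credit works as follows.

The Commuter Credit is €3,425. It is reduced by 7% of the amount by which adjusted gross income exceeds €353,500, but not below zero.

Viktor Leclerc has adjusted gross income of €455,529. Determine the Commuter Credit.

Commuter Credit: 7% of the €102,029 excess over €353,500 is €7,142.03 ≥ base, so the credit is €0.

€0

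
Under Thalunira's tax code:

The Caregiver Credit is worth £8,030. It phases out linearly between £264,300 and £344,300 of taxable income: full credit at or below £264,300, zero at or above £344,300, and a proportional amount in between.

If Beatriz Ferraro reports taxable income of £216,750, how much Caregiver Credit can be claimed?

Caregiver Credit: £216,750 is at or below the £264,300 threshold, so the full £8,030 applies.

£8,030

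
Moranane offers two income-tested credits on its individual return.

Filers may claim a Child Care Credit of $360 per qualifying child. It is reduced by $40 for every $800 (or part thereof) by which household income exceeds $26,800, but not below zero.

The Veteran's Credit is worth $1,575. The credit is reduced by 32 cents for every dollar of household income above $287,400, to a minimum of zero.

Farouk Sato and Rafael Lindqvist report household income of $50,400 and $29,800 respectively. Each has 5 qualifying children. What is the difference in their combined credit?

$1,040

Farouk ($50,400): Child Care Credit: base = 5 × $360 = $1,800. income exceeds $26,800 by $23,600, which is 30 full-or-partial $800 increments; reduction = 30 × $40 = $1,200, leaving $600. Veteran's Credit: $50,400 is at or below the $287,400 threshold, so the full $1,575 applies. total $600 + $1,575 = $2,175
Rafael ($29,800): Child Care Credit: base = 5 × $360 = $1,800. income exceeds $26,800 by $3,000, which is 4 full-or-partial $800 increments; reduction = 4 × $40 = $160, leaving $1,640. Veteran's Credit: $29,800 is at or below the $287,400 threshold, so the full $1,575 applies. total $1,640 + $1,575 = $3,215
Difference: |$2,175 − $3,215| = $1,040.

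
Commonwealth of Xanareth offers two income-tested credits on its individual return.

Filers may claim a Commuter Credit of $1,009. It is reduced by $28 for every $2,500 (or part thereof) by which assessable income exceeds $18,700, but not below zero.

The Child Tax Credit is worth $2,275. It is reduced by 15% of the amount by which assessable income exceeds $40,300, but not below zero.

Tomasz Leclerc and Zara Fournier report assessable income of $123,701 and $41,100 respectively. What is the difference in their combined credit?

$2,912

Tomasz ($123,701): Commuter Credit: income exceeds $18,700 by $105,001 → 43 increments × $28 = $1,204 ≥ base, so the credit is $0. Child Tax Credit: 15% of the $83,401 excess over $40,300 is $12,510.15 ≥ base, so the credit is $0. total $0 + $0 = $0
Zara ($41,100): Commuter Credit: income exceeds $18,700 by $22,400, which is 9 full-or-partial $2,500 increments; reduction = 9 × $28 = $252, leaving $757. Child Tax Credit: 15% of the $800 excess over $40,300 is $120; credit = $2,275 − $120 = $2,155. total $757 + $2,155 = $2,912
Difference: |$0 − $2,912| = $2,912.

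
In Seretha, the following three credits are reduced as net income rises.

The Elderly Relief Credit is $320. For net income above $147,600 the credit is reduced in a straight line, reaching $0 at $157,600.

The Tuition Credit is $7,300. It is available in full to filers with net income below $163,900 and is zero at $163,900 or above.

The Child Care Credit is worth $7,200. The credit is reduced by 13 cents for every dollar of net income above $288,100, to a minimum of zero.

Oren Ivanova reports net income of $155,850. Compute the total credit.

Elderly Relief Credit: $155,850 is $8,250 into a $10,000 phase-out range, leaving 1,750/10,000 of the credit: $320 × 1,750/10,000 = $56.
Tuition Credit: $155,850 is below the $163,900 cutoff, so the full $7,300 applies.
Child Care Credit: $155,850 is at or below the $288,100 threshold, so the full $7,200 applies.
Total: $56 + $7,300 + $7,200 = $14,556.

$14,556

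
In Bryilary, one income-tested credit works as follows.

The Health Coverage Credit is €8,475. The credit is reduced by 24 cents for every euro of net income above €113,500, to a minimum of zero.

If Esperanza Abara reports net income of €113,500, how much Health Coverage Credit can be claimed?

€8,475

Health Coverage Credit: €113,500 is at or below the €113,500 threshold, so the full €8,475 applies.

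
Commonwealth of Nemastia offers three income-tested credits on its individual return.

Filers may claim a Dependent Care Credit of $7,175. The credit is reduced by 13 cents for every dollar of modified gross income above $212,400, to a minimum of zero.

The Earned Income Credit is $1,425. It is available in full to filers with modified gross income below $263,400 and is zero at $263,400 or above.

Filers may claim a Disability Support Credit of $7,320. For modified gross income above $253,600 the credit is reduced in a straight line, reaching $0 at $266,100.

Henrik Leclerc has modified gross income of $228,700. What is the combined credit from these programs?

Dependent Care Credit: 13% of the $16,300 excess over $212,400 is $2,119; credit = $7,175 − $2,119 = $5,056.
Earned Income Credit: $228,700 is below the $263,400 cutoff, so the full $1,425 applies.
Disability Support Credit: $228,700 is at or below the $253,600 threshold, so the full $7,320 applies.
Total: $5,056 + $1,425 + $7,320 = $13,801.

$13,801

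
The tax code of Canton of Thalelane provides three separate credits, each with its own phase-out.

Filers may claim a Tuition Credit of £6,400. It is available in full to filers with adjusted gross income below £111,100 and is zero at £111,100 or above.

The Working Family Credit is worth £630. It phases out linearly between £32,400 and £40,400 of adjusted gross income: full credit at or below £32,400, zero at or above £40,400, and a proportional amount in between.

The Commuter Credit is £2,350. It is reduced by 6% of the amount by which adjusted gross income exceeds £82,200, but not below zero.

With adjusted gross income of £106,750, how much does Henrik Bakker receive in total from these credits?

£7,277

Tuition Credit: £106,750 is below the £111,100 cutoff, so the full £6,400 applies.
Working Family Credit: £106,750 is at or above £40,400, so the credit is £0.
Commuter Credit: 6% of the £24,550 excess over £82,200 is £1,473; credit = £2,350 − £1,473 = £877.
Total: £6,400 + £0 + £877 = £7,277.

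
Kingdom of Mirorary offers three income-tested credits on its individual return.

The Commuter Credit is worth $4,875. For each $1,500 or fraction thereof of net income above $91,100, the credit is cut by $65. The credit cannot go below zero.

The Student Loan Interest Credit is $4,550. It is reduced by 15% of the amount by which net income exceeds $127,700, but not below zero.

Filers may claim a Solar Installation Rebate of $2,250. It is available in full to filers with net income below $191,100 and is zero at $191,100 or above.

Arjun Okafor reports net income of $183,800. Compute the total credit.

Commuter Credit: income exceeds $91,100 by $92,700, which is 62 full-or-partial $1,500 increments; reduction = 62 × $65 = $4,030, leaving $845.
Student Loan Interest Credit: 15% of the $56,100 excess over $127,700 is $8,415 ≥ base, so the credit is $0.
Solar Installation Rebate: $183,800 is below the $191,100 cutoff, so the full $2,250 applies.
Total: $845 + $0 + $2,250 = $3,095.

$3,095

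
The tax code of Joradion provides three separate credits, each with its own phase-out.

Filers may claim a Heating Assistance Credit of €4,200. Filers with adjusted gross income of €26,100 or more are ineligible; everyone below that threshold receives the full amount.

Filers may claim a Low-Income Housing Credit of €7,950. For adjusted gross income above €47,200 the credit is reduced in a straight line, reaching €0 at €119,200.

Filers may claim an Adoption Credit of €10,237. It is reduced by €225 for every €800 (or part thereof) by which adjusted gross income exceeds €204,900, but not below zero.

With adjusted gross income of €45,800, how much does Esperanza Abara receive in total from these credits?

Heating Assistance Credit: €45,800 meets or exceeds the €26,100 cutoff, so the credit is €0.
Low-Income Housing Credit: €45,800 is at or below the €47,200 threshold, so the full €7,950 applies.
Adoption Credit: €45,800 is at or below the €204,900 threshold, so the full €10,237 applies.
Total: €0 + €7,950 + €10,237 = €18,187.

€18,187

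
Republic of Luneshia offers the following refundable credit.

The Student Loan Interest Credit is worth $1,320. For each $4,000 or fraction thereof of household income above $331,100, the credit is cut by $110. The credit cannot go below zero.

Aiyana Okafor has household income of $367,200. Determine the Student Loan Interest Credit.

Student Loan Interest Credit: income exceeds $331,100 by $36,100, which is 10 full-or-partial $4,000 increments; reduction = 10 × $110 = $1,100, leaving $220.

$220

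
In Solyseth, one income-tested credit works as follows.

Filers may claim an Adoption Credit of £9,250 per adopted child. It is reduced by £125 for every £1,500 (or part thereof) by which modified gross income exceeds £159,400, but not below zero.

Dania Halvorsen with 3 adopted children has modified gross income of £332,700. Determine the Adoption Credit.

£13,250

Adoption Credit: base = 3 × £9,250 = £27,750. income exceeds £159,400 by £173,300, which is 116 full-or-partial £1,500 increments; reduction = 116 × £125 = £14,500, leaving £13,250.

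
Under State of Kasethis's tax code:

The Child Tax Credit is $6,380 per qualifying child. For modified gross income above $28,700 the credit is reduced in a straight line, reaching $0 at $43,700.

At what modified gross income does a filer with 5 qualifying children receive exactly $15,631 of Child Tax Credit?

Full credit = 5 × $6,380 = $31,900.
$15,631 is 15,631/31,900 of the full $31,900, so 16,269/31,900 of the $15,000 range has been used: income = $28,700 + $15,000 × 16,269/31,900 = $36,350.

$36,350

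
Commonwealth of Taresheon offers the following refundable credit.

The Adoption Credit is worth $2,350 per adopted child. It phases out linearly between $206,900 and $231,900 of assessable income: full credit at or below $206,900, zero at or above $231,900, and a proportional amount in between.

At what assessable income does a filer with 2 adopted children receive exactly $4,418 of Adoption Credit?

$208,400

Full credit = 2 × $2,350 = $4,700.
$4,418 is 4,418/4,700 of the full $4,700, so 282/4,700 of the $25,000 range has been used: income = $206,900 + $25,000 × 282/4,700 = $208,400.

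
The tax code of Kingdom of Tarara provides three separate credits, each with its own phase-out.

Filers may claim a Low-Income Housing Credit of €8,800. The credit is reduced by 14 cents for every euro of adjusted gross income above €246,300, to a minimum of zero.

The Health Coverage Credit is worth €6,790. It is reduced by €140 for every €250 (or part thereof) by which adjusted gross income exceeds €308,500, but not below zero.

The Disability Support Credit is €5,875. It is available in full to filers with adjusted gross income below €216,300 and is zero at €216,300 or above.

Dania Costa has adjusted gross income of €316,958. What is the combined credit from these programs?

€2,030

Low-Income Housing Credit: 14% of the €70,658 excess over €246,300 is €9,892.12 ≥ base, so the credit is €0.
Health Coverage Credit: income exceeds €308,500 by €8,458, which is 34 full-or-partial €250 increments; reduction = 34 × €140 = €4,760, leaving €2,030.
Disability Support Credit: €316,958 meets or exceeds the €216,300 cutoff, so the credit is €0.
Total: €0 + €2,030 + €0 = €2,030.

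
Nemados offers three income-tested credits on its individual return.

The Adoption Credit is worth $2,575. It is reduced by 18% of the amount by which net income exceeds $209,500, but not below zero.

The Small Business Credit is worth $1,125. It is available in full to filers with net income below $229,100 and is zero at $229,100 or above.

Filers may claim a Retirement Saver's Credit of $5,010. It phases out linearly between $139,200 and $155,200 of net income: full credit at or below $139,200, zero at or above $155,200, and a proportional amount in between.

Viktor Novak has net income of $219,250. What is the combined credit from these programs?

$1,945

Adoption Credit: 18% of the $9,750 excess over $209,500 is $1,755; credit = $2,575 − $1,755 = $820.
Small Business Credit: $219,250 is below the $229,100 cutoff, so the full $1,125 applies.
Retirement Saver's Credit: $219,250 is at or above $155,200, so the credit is $0.
Total: $820 + $1,125 + $0 = $1,945.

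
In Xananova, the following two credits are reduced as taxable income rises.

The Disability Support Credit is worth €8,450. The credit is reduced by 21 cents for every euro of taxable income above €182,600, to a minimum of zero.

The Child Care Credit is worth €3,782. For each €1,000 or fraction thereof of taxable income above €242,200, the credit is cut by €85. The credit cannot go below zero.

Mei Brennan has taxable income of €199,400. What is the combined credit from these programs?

€8,704

Disability Support Credit: 21% of the €16,800 excess over €182,600 is €3,528; credit = €8,450 − €3,528 = €4,922.
Child Care Credit: €199,400 is at or below the €242,200 threshold, so the full €3,782 applies.
Total: €4,922 + €3,782 = €8,704.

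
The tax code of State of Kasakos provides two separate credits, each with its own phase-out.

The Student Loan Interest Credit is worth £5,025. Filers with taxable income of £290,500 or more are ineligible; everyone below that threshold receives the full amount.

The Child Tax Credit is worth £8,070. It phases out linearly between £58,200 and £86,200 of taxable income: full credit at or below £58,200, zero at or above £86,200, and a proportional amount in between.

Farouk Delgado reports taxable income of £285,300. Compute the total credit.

£5,025

Student Loan Interest Credit: £285,300 is below the £290,500 cutoff, so the full £5,025 applies.
Child Tax Credit: £285,300 is at or above £86,200, so the credit is £0.
Total: £5,025 + £0 = £5,025.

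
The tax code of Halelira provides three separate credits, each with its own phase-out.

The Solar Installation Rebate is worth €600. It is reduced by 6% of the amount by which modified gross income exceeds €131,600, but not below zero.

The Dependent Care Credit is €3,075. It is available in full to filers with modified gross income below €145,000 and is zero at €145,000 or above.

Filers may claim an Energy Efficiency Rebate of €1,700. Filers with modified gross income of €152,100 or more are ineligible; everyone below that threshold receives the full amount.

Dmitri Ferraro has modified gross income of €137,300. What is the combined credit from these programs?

€5,033

Solar Installation Rebate: 6% of the €5,700 excess over €131,600 is €342; credit = €600 − €342 = €258.
Dependent Care Credit: €137,300 is below the €145,000 cutoff, so the full €3,075 applies.
Energy Efficiency Rebate: €137,300 is below the €152,100 cutoff, so the full €1,700 applies.
Total: €258 + €3,075 + €1,700 = €5,033.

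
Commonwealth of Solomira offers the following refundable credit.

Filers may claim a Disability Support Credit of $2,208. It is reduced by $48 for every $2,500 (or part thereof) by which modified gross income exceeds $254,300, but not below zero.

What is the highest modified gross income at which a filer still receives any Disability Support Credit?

$366,800

After 45 increments the reduction is 45 × $48 = $2,160, leaving $48; one more increment wipes it out. Increment 45 ends at excess 45 × $2,500 = $112,500, so the highest qualifying income is $254,300 + $112,500 = $366,800.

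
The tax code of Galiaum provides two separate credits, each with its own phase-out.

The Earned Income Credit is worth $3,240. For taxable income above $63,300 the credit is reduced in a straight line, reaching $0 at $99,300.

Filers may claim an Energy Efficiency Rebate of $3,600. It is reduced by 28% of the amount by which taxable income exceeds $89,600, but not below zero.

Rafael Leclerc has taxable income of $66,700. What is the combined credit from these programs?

Earned Income Credit: $66,700 is $3,400 into a $36,000 phase-out range, leaving 32,600/36,000 of the credit: $3,240 × 32,600/36,000 = $2,934.
Energy Efficiency Rebate: $66,700 is at or below the $89,600 threshold, so the full $3,600 applies.
Total: $2,934 + $3,600 = $6,534.

$6,534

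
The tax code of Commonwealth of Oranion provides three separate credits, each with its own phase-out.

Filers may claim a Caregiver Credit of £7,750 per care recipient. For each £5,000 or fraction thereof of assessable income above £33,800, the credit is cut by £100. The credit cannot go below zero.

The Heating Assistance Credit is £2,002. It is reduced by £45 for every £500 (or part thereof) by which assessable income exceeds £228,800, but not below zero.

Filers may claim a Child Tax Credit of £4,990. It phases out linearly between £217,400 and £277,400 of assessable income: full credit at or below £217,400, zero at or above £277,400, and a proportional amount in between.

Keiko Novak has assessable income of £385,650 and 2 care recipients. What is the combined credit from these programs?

£8,400

Caregiver Credit: base = 2 × £7,750 = £15,500. income exceeds £33,800 by £351,850, which is 71 full-or-partial £5,000 increments; reduction = 71 × £100 = £7,100, leaving £8,400.
Heating Assistance Credit: income exceeds £228,800 by £156,850 → 314 increments × £45 = £14,130 ≥ base, so the credit is £0.
Child Tax Credit: £385,650 is at or above £277,400, so the credit is £0.
Total: £8,400 + £0 + £0 = £8,400.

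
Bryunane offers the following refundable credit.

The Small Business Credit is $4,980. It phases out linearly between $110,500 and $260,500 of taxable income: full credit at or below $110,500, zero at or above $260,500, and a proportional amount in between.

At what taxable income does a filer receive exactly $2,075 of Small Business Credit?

$198,000

$2,075 is 2,075/4,980 of the full $4,980, so 2,905/4,980 of the $150,000 range has been used: income = $110,500 + $150,000 × 2,905/4,980 = $198,000.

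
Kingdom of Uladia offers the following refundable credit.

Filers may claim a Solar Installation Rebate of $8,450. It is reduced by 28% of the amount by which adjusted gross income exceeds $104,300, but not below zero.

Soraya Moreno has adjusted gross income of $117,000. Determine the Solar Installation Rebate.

$4,894

Solar Installation Rebate: 28% of the $12,700 excess over $104,300 is $3,556; credit = $8,450 − $3,556 = $4,894.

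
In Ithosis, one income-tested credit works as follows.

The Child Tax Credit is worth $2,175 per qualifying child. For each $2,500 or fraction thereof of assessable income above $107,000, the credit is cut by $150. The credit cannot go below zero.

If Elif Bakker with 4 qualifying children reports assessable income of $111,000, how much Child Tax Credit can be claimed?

Child Tax Credit: base = 4 × $2,175 = $8,700. income exceeds $107,000 by $4,000, which is 2 full-or-partial $2,500 increments; reduction = 2 × $150 = $300, leaving $8,400.

$8,400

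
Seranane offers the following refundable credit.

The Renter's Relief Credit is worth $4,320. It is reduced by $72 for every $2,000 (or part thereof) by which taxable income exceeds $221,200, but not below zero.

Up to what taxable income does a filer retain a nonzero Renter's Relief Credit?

After 59 increments the reduction is 59 × $72 = $4,248, leaving $72; one more increment wipes it out. Increment 59 ends at excess 59 × $2,000 = $118,000, so the highest qualifying income is $221,200 + $118,000 = $339,200.

$339,200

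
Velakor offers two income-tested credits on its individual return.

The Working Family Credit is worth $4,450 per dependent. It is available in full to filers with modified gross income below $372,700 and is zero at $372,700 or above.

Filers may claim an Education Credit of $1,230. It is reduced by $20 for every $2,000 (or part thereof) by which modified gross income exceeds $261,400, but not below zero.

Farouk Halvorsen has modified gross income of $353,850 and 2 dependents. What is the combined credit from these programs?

$9,190

Working Family Credit: base = 2 × $4,450 = $8,900. $353,850 is below the $372,700 cutoff, so the full $8,900 applies.
Education Credit: income exceeds $261,400 by $92,450, which is 47 full-or-partial $2,000 increments; reduction = 47 × $20 = $940, leaving $290.
Total: $8,900 + $290 = $9,190.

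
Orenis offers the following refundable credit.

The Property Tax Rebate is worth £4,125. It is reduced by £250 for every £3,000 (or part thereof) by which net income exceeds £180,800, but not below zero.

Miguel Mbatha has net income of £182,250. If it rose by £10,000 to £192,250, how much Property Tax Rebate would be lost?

At £182,250 — income exceeds £180,800 by £1,450, which is 1 full-or-partial £3,000 increment; reduction = 1 × £250 = £250, leaving £3,875.
At £192,250 — income exceeds £180,800 by £11,450, which is 4 full-or-partial £3,000 increments; reduction = 4 × £250 = £1,000, leaving £3,125.
Lost: £3,875 − £3,125 = £750.

£750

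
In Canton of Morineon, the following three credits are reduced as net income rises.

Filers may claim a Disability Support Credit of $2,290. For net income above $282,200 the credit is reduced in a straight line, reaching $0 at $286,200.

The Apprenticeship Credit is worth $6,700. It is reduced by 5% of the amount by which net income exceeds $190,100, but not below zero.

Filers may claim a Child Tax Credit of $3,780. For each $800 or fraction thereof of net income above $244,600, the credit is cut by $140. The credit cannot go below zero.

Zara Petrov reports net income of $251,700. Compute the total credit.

Disability Support Credit: $251,700 is at or below the $282,200 threshold, so the full $2,290 applies.
Apprenticeship Credit: 5% of the $61,600 excess over $190,100 is $3,080; credit = $6,700 − $3,080 = $3,620.
Child Tax Credit: income exceeds $244,600 by $7,100, which is 9 full-or-partial $800 increments; reduction = 9 × $140 = $1,260, leaving $2,520.
Total: $2,290 + $3,620 + $2,520 = $8,430.

$8,430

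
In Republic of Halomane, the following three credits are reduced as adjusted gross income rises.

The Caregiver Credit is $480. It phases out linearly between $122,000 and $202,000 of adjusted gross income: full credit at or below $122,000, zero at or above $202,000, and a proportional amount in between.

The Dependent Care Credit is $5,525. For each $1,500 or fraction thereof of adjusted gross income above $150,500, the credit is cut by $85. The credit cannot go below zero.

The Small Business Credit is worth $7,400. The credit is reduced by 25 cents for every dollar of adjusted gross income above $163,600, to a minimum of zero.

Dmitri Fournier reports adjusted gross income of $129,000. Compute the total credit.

$13,363

Caregiver Credit: $129,000 is $7,000 into a $80,000 phase-out range, leaving 73,000/80,000 of the credit: $480 × 73,000/80,000 = $438.
Dependent Care Credit: $129,000 is at or below the $150,500 threshold, so the full $5,525 applies.
Small Business Credit: $129,000 is at or below the $163,600 threshold, so the full $7,400 applies.
Total: $438 + $5,525 + $7,400 = $13,363.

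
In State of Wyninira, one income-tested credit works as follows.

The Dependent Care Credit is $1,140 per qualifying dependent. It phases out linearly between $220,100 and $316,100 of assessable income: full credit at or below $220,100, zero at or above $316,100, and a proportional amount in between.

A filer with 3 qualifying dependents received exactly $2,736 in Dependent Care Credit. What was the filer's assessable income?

Full credit = 3 × $1,140 = $3,420.
$2,736 is 2,736/3,420 of the full $3,420, so 684/3,420 of the $96,000 range has been used: income = $220,100 + $96,000 × 684/3,420 = $239,300.

$239,300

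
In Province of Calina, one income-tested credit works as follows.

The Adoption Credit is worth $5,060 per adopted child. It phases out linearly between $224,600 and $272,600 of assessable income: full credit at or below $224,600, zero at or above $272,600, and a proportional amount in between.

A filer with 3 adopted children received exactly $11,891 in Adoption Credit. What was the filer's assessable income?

$235,000

Full credit = 3 × $5,060 = $15,180.
$11,891 is 11,891/15,180 of the full $15,180, so 3,289/15,180 of the $48,000 range has been used: income = $224,600 + $48,000 × 3,289/15,180 = $235,000.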